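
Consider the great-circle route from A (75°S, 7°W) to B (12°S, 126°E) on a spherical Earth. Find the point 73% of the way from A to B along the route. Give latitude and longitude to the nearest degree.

≈ (35°S, 121°E)

From cos δ = sin φ₁ sin φ₂ + cos φ₁ cos φ₂ cos Δλ, the central angle is δ ≈ 1.543 rad (88.4°).
Interpolate at f = 0.73 with slerp weights a = sin((1−f)δ)/sin δ ≈ 0.405, b = sin(fδ)/sin δ ≈ 0.903.
p = a·p₁ + b·p₂ ≈ (-0.415, 0.702, -0.579); φ = arcsin(p_z) ≈ -35.36°, λ = atan2(p_y, p_x) ≈ 120.61°.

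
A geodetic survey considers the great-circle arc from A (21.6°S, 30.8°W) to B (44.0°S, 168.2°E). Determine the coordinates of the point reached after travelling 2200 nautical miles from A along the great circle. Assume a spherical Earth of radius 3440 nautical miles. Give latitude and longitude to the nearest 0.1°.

The haversine formula gives a central angle δ ≈ 1.957 rad (112.1°) between the endpoints. The total great-circle distance is δ·R ≈ 1.957 × 3440 ≈ 6732 nmi, so the target fraction is f = 2200/6732 ≈ 0.327.
Interpolate at f ≈ 0.327 with slerp weights a = sin((1−f)δ)/sin δ ≈ 1.045, b = sin(fδ)/sin δ ≈ 0.644.
p = a·p₁ + b·p₂ ≈ (0.381, -0.403, -0.832); φ = arcsin(p_z) ≈ -56.33°, λ = atan2(p_y, p_x) ≈ -46.59°.

≈ (56.3°S, 46.6°W)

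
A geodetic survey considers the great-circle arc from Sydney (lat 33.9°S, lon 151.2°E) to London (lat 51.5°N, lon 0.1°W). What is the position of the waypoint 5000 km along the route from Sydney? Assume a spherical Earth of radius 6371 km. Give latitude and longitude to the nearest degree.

The haversine formula gives a central angle δ ≈ 2.668 rad (152.8°) between the endpoints. The total great-circle distance is δ·R ≈ 2.668 × 6371 ≈ 16995 km, so the target fraction is f = 5000/16995 ≈ 0.294.
Interpolate at f ≈ 0.294 with slerp weights a = sin((1−f)δ)/sin δ ≈ 2.085, b = sin(fδ)/sin δ ≈ 1.548.
p = a·p₁ + b·p₂ ≈ (-0.553, 0.832, 0.049); φ = arcsin(p_z) ≈ 2.79°, λ = atan2(p_y, p_x) ≈ 123.60°.

≈ lat 3°N, lon 124°E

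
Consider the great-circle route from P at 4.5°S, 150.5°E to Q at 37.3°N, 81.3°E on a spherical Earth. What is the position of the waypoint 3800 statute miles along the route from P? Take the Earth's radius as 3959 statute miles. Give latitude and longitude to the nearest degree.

≈ 29°N, 105°E

Write both endpoints as unit vectors p₁, p₂ with components (cos φ cos λ, cos φ sin λ, sin φ).
The central angle between the endpoints is δ = arccos(p₁·p₂) ≈ 1.335 rad (76.5°). The total great-circle distance is δ·R ≈ 1.335 × 3959 ≈ 5283 mi, so the target fraction is f = 3800/5283 ≈ 0.719.
Interpolate at f ≈ 0.719 with slerp weights a = sin((1−f)δ)/sin δ ≈ 0.376, b = sin(fδ)/sin δ ≈ 0.843.
p = a·p₁ + b·p₂ ≈ (-0.225, 0.847, 0.481); φ = arcsin(p_z) ≈ 28.75°, λ = atan2(p_y, p_x) ≈ 104.89°.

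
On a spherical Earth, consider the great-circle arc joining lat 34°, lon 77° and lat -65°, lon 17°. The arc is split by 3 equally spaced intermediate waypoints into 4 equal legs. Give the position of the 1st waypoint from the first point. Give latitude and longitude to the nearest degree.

≈ lat 8°, lon 67°

The haversine formula gives a central angle δ ≈ 1.909 rad (109.4°) between the endpoints.
Interpolate at f = 1/4 with slerp weights a = sin((1−f)δ)/sin δ ≈ 1.050, b = sin(fδ)/sin δ ≈ 0.487.
p = a·p₁ + b·p₂ ≈ (0.393, 0.908, 0.146); φ = arcsin(p_z) ≈ 8.38°, λ = atan2(p_y, p_x) ≈ 66.62°.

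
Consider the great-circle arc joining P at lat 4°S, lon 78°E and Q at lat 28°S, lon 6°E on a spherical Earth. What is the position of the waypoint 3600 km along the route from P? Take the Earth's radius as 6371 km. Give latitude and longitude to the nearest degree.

≈ lat 18°S, lon 48°E

Convert each endpoint to a unit vector on the sphere (x = cos φ cos λ, y = cos φ sin λ, z = sin φ).
The central angle between the endpoints is δ = arccos(p₁·p₂) ≈ 1.261 rad (72.2°). The total great-circle distance is δ·R ≈ 1.261 × 6371 ≈ 8033 km, so the target fraction is f = 3600/8033 ≈ 0.448.
Interpolate at f ≈ 0.448 with slerp weights a = sin((1−f)δ)/sin δ ≈ 0.673, b = sin(fδ)/sin δ ≈ 0.562.
p = a·p₁ + b·p₂ ≈ (0.633, 0.709, -0.311); φ = arcsin(p_z) ≈ -18.11°, λ = atan2(p_y, p_x) ≈ 48.21°.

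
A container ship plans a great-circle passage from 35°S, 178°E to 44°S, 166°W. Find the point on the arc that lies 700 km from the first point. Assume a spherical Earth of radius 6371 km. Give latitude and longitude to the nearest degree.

Convert each endpoint to a unit vector on the sphere (x = cos φ cos λ, y = cos φ sin λ, z = sin φ).
The central angle between the endpoints is δ = arccos(p₁·p₂) ≈ 0.266 rad (15.2°). The total great-circle distance is δ·R ≈ 0.266 × 6371 ≈ 1694 km, so the target fraction is f = 700/1694 ≈ 0.413.
Interpolate at f ≈ 0.413 with slerp weights a = sin((1−f)δ)/sin δ ≈ 0.591, b = sin(fδ)/sin δ ≈ 0.417.
p = a·p₁ + b·p₂ ≈ (-0.775, -0.056, -0.629); φ = arcsin(p_z) ≈ -38.98°, λ = atan2(p_y, p_x) ≈ -175.89°.

≈ 39°S, 176°W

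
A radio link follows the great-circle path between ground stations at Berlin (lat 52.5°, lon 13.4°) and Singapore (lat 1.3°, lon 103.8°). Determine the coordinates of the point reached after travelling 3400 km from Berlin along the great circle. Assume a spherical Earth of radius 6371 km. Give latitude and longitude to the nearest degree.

≈ lat 44°, lon 58°

Write both endpoints as unit vectors p₁, p₂ with components (cos φ cos λ, cos φ sin λ, sin φ).
The central angle between the endpoints is δ = arccos(p₁·p₂) ≈ 1.557 rad (89.2°). The total great-circle distance is δ·R ≈ 1.557 × 6371 ≈ 9920 km, so the target fraction is f = 3400/9920 ≈ 0.343.
Interpolate at f ≈ 0.343 with slerp weights a = sin((1−f)δ)/sin δ ≈ 0.854, b = sin(fδ)/sin δ ≈ 0.509.
p = a·p₁ + b·p₂ ≈ (0.384, 0.614, 0.689); φ = arcsin(p_z) ≈ 43.55°, λ = atan2(p_y, p_x) ≈ 57.97°.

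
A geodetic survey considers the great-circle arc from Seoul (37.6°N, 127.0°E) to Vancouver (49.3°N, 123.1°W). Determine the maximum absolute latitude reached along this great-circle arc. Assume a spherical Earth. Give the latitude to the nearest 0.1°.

≈ 59.5°N

The great circle lies in the plane with unit normal n̂ = (p₁ × p₂)/|p₁ × p₂|.
Here n̂_z ≈ +0.507; the vertex latitude is φ_max = arccos|n̂_z| ≈ 59.5°.
Check via Clairaut: cos φ_max = |cos φ₁| · sin C = cos(37.6°)·sin(39.8°) ≈ 0.507, again giving ≈ 59.5°.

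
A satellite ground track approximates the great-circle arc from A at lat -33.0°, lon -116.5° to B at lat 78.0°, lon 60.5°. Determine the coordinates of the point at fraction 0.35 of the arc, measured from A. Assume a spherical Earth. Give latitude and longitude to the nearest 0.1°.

Write both endpoints as unit vectors p₁, p₂ with components (cos φ cos λ, cos φ sin λ, sin φ).
The central angle between the endpoints is δ = arccos(p₁·p₂) ≈ 2.356 rad (135.0°).
Interpolate at f = 0.35 with slerp weights a = sin((1−f)δ)/sin δ ≈ 1.413, b = sin(fδ)/sin δ ≈ 1.038.
p = a·p₁ + b·p₂ ≈ (-0.422, -0.872, 0.246); φ = arcsin(p_z) ≈ 14.24°, λ = atan2(p_y, p_x) ≈ -115.83°.

≈ lat 14.2°, lon -115.8°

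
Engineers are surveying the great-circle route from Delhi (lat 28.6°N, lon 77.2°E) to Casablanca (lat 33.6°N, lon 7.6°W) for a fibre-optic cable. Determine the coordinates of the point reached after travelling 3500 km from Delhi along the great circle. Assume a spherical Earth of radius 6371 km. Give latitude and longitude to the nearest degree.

Convert each endpoint to a unit vector on the sphere (x = cos φ cos λ, y = cos φ sin λ, z = sin φ).
The central angle between the endpoints is δ = arccos(p₁·p₂) ≈ 1.233 rad (70.7°). The total great-circle distance is δ·R ≈ 1.233 × 6371 ≈ 7857 km, so the target fraction is f = 3500/7857 ≈ 0.445.
Interpolate at f ≈ 0.445 with slerp weights a = sin((1−f)δ)/sin δ ≈ 0.670, b = sin(fδ)/sin δ ≈ 0.553.
p = a·p₁ + b·p₂ ≈ (0.587, 0.512, 0.627); φ = arcsin(p_z) ≈ 38.81°, λ = atan2(p_y, p_x) ≈ 41.11°.

≈ lat 39°N, lon 41°E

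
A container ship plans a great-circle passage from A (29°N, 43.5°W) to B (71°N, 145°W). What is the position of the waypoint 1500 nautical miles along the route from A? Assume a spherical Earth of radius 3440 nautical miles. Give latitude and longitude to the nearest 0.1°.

The haversine formula gives a central angle δ ≈ 1.158 rad (66.3°) between the endpoints. The total great-circle distance is δ·R ≈ 1.158 × 3440 ≈ 3982 nmi, so the target fraction is f = 1500/3982 ≈ 0.377.
Interpolate at f ≈ 0.377 with slerp weights a = sin((1−f)δ)/sin δ ≈ 0.721, b = sin(fδ)/sin δ ≈ 0.461.
p = a·p₁ + b·p₂ ≈ (0.335, -0.520, 0.786); φ = arcsin(p_z) ≈ 51.79°, λ = atan2(p_y, p_x) ≈ -57.26°.

≈ (51.8°N, 57.3°W)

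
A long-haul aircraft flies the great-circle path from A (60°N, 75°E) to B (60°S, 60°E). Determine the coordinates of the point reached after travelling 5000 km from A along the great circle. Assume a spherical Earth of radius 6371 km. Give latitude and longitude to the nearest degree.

≈ (15°N, 69°E)

Convert each endpoint to a unit vector on the sphere (x = cos φ cos λ, y = cos φ sin λ, z = sin φ).
The central angle between the endpoints is δ = arccos(p₁·p₂) ≈ 2.104 rad (120.6°). The total great-circle distance is δ·R ≈ 2.104 × 6371 ≈ 13406 km, so the target fraction is f = 5000/13406 ≈ 0.373.
Interpolate at f ≈ 0.373 with slerp weights a = sin((1−f)δ)/sin δ ≈ 1.125, b = sin(fδ)/sin δ ≈ 0.821.
p = a·p₁ + b·p₂ ≈ (0.351, 0.899, 0.263); φ = arcsin(p_z) ≈ 15.27°, λ = atan2(p_y, p_x) ≈ 68.68°.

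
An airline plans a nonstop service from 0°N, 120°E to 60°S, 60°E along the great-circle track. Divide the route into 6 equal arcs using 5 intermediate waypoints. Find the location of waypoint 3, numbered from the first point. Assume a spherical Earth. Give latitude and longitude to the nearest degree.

≈ 33°S, 101°E

From cos δ = sin φ₁ sin φ₂ + cos φ₁ cos φ₂ cos Δλ, the central angle is δ ≈ 1.318 rad (75.5°).
Interpolate at f = 3/6 with slerp weights a = sin((1−f)δ)/sin δ ≈ 0.632, b = sin(fδ)/sin δ ≈ 0.632.
p = a·p₁ + b·p₂ ≈ (-0.158, 0.822, -0.548); φ = arcsin(p_z) ≈ -33.21°, λ = atan2(p_y, p_x) ≈ 100.89°.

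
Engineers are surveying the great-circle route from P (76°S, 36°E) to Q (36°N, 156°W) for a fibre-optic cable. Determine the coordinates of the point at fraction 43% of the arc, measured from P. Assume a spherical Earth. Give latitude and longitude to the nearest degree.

The haversine formula gives a central angle δ ≈ 2.437 rad (139.6°) between the endpoints.
Interpolate at f = 0.43 with slerp weights a = sin((1−f)δ)/sin δ ≈ 1.518, b = sin(fδ)/sin δ ≈ 1.337.
p = a·p₁ + b·p₂ ≈ (-0.691, -0.224, -0.687); φ = arcsin(p_z) ≈ -43.39°, λ = atan2(p_y, p_x) ≈ -162.03°.

≈ (43°S, 162°W)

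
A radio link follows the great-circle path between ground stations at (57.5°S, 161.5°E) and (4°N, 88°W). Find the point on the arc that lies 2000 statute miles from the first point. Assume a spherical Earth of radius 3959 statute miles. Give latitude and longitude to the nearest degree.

Write both endpoints as unit vectors p₁, p₂ with components (cos φ cos λ, cos φ sin λ, sin φ).
The central angle between the endpoints is δ = arccos(p₁·p₂) ≈ 1.820 rad (104.3°). The total great-circle distance is δ·R ≈ 1.820 × 3959 ≈ 7205 mi, so the target fraction is f = 2000/7205 ≈ 0.278.
Interpolate at f ≈ 0.278 with slerp weights a = sin((1−f)δ)/sin δ ≈ 0.998, b = sin(fδ)/sin δ ≈ 0.499.
p = a·p₁ + b·p₂ ≈ (-0.491, -0.328, -0.807); φ = arcsin(p_z) ≈ -53.81°, λ = atan2(p_y, p_x) ≈ -146.29°.

≈ (54°S, 146°W)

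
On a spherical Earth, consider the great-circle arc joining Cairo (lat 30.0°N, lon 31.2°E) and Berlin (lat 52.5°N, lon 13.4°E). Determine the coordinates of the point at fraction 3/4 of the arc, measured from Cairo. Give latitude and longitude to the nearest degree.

Convert each endpoint to a unit vector on the sphere (x = cos φ cos λ, y = cos φ sin λ, z = sin φ).
The central angle between the endpoints is δ = arccos(p₁·p₂) ≈ 0.454 rad (26.0°).
Interpolate at f = 3/4 with slerp weights a = sin((1−f)δ)/sin δ ≈ 0.258, b = sin(fδ)/sin δ ≈ 0.761.
p = a·p₁ + b·p₂ ≈ (0.642, 0.223, 0.733); φ = arcsin(p_z) ≈ 47.16°, λ = atan2(p_y, p_x) ≈ 19.17°.

≈ lat 47°N, lon 19°E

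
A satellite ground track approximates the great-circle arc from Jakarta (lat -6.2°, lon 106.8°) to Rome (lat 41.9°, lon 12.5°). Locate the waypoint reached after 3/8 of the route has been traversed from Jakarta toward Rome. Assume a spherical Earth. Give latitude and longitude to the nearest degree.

The haversine formula gives a central angle δ ≈ 1.699 rad (97.3°) between the endpoints.
Interpolate at f = 3/8 with slerp weights a = sin((1−f)δ)/sin δ ≈ 0.880, b = sin(fδ)/sin δ ≈ 0.600.
p = a·p₁ + b·p₂ ≈ (0.183, 0.935, 0.305); φ = arcsin(p_z) ≈ 17.78°, λ = atan2(p_y, p_x) ≈ 78.93°.

≈ lat 18°, lon 79°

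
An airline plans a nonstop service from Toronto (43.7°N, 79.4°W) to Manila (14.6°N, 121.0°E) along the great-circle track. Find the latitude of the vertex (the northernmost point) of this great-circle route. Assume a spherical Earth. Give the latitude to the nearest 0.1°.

The great circle lies in the plane with unit normal n̂ = (p₁ × p₂)/|p₁ × p₂|.
Here n̂_z ≈ -0.278; the vertex latitude is φ_max = arccos|n̂_z| ≈ 73.8°.

≈ 73.8°N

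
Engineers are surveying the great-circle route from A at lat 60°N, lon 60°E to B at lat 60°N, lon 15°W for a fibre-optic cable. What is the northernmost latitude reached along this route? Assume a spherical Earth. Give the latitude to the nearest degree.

The great circle lies in the plane with unit normal n̂ = (p₁ × p₂)/|p₁ × p₂|.
Here n̂_z ≈ -0.416; the vertex latitude is φ_max = arccos|n̂_z| ≈ 65.4°.
Check via Clairaut: cos φ_max = |cos φ₁| · sin C = cos(60.0°)·sin(56.4°) ≈ 0.416, again giving ≈ 65.4°.

≈ 65°N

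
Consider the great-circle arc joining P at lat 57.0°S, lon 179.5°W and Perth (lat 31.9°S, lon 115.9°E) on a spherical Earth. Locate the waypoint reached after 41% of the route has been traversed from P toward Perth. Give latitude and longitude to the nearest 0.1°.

≈ lat 51.4°S, lon 146.3°E

The haversine formula gives a central angle δ ≈ 0.874 rad (50.1°) between the endpoints.
Interpolate at f = 0.41 with slerp weights a = sin((1−f)δ)/sin δ ≈ 0.643, b = sin(fδ)/sin δ ≈ 0.457.
p = a·p₁ + b·p₂ ≈ (-0.520, 0.346, -0.781); φ = arcsin(p_z) ≈ -51.35°, λ = atan2(p_y, p_x) ≈ 146.33°.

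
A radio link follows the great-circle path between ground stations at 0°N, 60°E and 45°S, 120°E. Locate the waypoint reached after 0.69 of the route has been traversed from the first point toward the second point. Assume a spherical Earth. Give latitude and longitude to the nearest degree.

From cos δ = sin φ₁ sin φ₂ + cos φ₁ cos φ₂ cos Δλ, the central angle is δ ≈ 1.209 rad (69.3°).
Interpolate at f = 0.69 with slerp weights a = sin((1−f)δ)/sin δ ≈ 0.391, b = sin(fδ)/sin δ ≈ 0.792.
p = a·p₁ + b·p₂ ≈ (-0.084, 0.824, -0.560); φ = arcsin(p_z) ≈ -34.06°, λ = atan2(p_y, p_x) ≈ 95.84°.

≈ 34°S, 96°E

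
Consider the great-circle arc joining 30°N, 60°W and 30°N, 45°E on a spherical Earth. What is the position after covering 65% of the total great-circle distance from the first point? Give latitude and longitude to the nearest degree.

Write both endpoints as unit vectors p₁, p₂ with components (cos φ cos λ, cos φ sin λ, sin φ).
The central angle between the endpoints is δ = arccos(p₁·p₂) ≈ 1.515 rad (86.8°).
Interpolate at f = 0.65 with slerp weights a = sin((1−f)δ)/sin δ ≈ 0.507, b = sin(fδ)/sin δ ≈ 0.834.
p = a·p₁ + b·p₂ ≈ (0.730, 0.131, 0.670); φ = arcsin(p_z) ≈ 42.10°, λ = atan2(p_y, p_x) ≈ 10.18°.

≈ 42°N, 10°E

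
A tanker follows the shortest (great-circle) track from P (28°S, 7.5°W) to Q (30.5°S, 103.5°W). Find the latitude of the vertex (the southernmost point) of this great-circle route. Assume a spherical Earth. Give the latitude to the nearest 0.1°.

The great circle lies in the plane with unit normal n̂ = (p₁ × p₂)/|p₁ × p₂|.
Here n̂_z ≈ -0.766; the vertex latitude is φ_max = arccos|n̂_z| ≈ 40.0°.
Check via Clairaut: cos φ_max = |cos φ₁| · sin C = cos(28.0°)·sin(119.8°) ≈ 0.766, again giving ≈ 40.0°.

≈ 40.0°S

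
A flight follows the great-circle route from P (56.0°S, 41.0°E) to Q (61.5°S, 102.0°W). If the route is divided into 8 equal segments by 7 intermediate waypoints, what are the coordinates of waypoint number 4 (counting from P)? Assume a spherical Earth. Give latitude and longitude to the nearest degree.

≈ (79°S, 17°W)

Convert each endpoint to a unit vector on the sphere (x = cos φ cos λ, y = cos φ sin λ, z = sin φ).
The central angle between the endpoints is δ = arccos(p₁·p₂) ≈ 1.029 rad (59.0°).
Interpolate at f = 4/8 with slerp weights a = sin((1−f)δ)/sin δ ≈ 0.574, b = sin(fδ)/sin δ ≈ 0.574.
p = a·p₁ + b·p₂ ≈ (0.185, -0.057, -0.981); φ = arcsin(p_z) ≈ -78.81°, λ = atan2(p_y, p_x) ≈ -17.19°.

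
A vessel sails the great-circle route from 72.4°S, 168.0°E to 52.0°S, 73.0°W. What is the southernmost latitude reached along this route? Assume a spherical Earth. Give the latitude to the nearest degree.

The great circle lies in the plane with unit normal n̂ = (p₁ × p₂)/|p₁ × p₂|.
Here n̂_z ≈ +0.217; the vertex latitude is φ_max = arccos|n̂_z| ≈ 77.5°.
Check via Clairaut: cos φ_max = |cos φ₁| · sin C = cos(72.4°)·sin(134.2°) ≈ 0.217, again giving ≈ 77.5°.

≈ 77°S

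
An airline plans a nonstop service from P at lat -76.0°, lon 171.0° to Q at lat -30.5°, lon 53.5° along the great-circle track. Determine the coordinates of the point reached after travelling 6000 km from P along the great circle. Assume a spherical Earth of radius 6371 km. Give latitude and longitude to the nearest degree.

≈ lat -43°, lon 58°

From cos δ = sin φ₁ sin φ₂ + cos φ₁ cos φ₂ cos Δλ, the central angle is δ ≈ 1.163 rad (66.7°). The total great-circle distance is δ·R ≈ 1.163 × 6371 ≈ 7412 km, so the target fraction is f = 6000/7412 ≈ 0.809.
Interpolate at f ≈ 0.809 with slerp weights a = sin((1−f)δ)/sin δ ≈ 0.239, b = sin(fδ)/sin δ ≈ 0.881.
p = a·p₁ + b·p₂ ≈ (0.394, 0.619, -0.679); φ = arcsin(p_z) ≈ -42.79°, λ = atan2(p_y, p_x) ≈ 57.51°.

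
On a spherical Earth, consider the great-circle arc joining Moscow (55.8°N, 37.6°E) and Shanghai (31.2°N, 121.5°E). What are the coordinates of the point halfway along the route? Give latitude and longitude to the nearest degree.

≈ 51°N, 90°E

Convert each endpoint to a unit vector on the sphere (x = cos φ cos λ, y = cos φ sin λ, z = sin φ).
The central angle between the endpoints is δ = arccos(p₁·p₂) ≈ 1.071 rad (61.3°).
Interpolate at f = 1/2 with slerp weights a = sin((1−f)δ)/sin δ ≈ 0.581, b = sin(fδ)/sin δ ≈ 0.581.
p = a·p₁ + b·p₂ ≈ (-0.001, 0.623, 0.782); φ = arcsin(p_z) ≈ 51.44°, λ = atan2(p_y, p_x) ≈ 90.09°.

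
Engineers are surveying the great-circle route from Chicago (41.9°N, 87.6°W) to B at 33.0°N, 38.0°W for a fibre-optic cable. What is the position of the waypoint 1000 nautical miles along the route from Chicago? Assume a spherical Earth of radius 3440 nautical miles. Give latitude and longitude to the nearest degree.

Convert each endpoint to a unit vector on the sphere (x = cos φ cos λ, y = cos φ sin λ, z = sin φ).
The central angle between the endpoints is δ = arccos(p₁·p₂) ≈ 0.695 rad (39.8°). The total great-circle distance is δ·R ≈ 0.695 × 3440 ≈ 2389 nmi, so the target fraction is f = 1000/2389 ≈ 0.419.
Interpolate at f ≈ 0.419 with slerp weights a = sin((1−f)δ)/sin δ ≈ 0.614, b = sin(fδ)/sin δ ≈ 0.448.
p = a·p₁ + b·p₂ ≈ (0.315, -0.688, 0.654); φ = arcsin(p_z) ≈ 40.84°, λ = atan2(p_y, p_x) ≈ -65.39°.

≈ 41°N, 65°W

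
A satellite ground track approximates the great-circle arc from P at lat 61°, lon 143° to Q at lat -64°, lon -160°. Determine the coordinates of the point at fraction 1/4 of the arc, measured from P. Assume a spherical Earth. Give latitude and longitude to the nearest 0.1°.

Write both endpoints as unit vectors p₁, p₂ with components (cos φ cos λ, cos φ sin λ, sin φ).
The central angle between the endpoints is δ = arccos(p₁·p₂) ≈ 2.305 rad (132.1°).
Interpolate at f = 1/4 with slerp weights a = sin((1−f)δ)/sin δ ≈ 1.331, b = sin(fδ)/sin δ ≈ 0.734.
p = a·p₁ + b·p₂ ≈ (-0.818, 0.278, 0.504); φ = arcsin(p_z) ≈ 30.25°, λ = atan2(p_y, p_x) ≈ 161.22°.

≈ lat 30.3°, lon 161.2°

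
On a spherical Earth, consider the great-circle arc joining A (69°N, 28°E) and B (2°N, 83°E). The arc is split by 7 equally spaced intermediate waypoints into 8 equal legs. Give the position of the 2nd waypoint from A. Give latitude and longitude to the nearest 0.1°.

Convert each endpoint to a unit vector on the sphere (x = cos φ cos λ, y = cos φ sin λ, z = sin φ).
The central angle between the endpoints is δ = arccos(p₁·p₂) ≈ 1.330 rad (76.2°).
Interpolate at f = 2/8 with slerp weights a = sin((1−f)δ)/sin δ ≈ 0.865, b = sin(fδ)/sin δ ≈ 0.336.
p = a·p₁ + b·p₂ ≈ (0.315, 0.479, 0.819); φ = arcsin(p_z) ≈ 55.03°, λ = atan2(p_y, p_x) ≈ 56.70°.

≈ (55.0°N, 56.7°E)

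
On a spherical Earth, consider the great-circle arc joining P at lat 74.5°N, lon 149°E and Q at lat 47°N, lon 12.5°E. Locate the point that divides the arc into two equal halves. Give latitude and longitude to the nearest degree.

≈ lat 73°N, lon 33°E

From cos δ = sin φ₁ sin φ₂ + cos φ₁ cos φ₂ cos Δλ, the central angle is δ ≈ 0.961 rad (55.1°).
Interpolate at f = 1/2 with slerp weights a = sin((1−f)δ)/sin δ ≈ 0.564, b = sin(fδ)/sin δ ≈ 0.564.
p = a·p₁ + b·p₂ ≈ (0.246, 0.161, 0.956); φ = arcsin(p_z) ≈ 72.89°, λ = atan2(p_y, p_x) ≈ 33.15°.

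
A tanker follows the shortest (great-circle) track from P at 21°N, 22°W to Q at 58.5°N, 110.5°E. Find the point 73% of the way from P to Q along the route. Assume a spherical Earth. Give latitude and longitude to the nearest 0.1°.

Convert each endpoint to a unit vector on the sphere (x = cos φ cos λ, y = cos φ sin λ, z = sin φ).
The central angle between the endpoints is δ = arccos(p₁·p₂) ≈ 1.595 rad (91.4°).
Interpolate at f = 0.73 with slerp weights a = sin((1−f)δ)/sin δ ≈ 0.418, b = sin(fδ)/sin δ ≈ 0.919.
p = a·p₁ + b·p₂ ≈ (0.193, 0.304, 0.933); φ = arcsin(p_z) ≈ 68.90°, λ = atan2(p_y, p_x) ≈ 57.52°.

≈ 68.9°N, 57.5°E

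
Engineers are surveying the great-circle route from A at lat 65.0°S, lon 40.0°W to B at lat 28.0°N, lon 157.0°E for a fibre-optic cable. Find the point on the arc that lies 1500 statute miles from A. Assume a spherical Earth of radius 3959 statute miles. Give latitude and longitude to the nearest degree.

From cos δ = sin φ₁ sin φ₂ + cos φ₁ cos φ₂ cos Δλ, the central angle is δ ≈ 2.469 rad (141.5°). The total great-circle distance is δ·R ≈ 2.469 × 3959 ≈ 9776 mi, so the target fraction is f = 1500/9776 ≈ 0.153.
Interpolate at f ≈ 0.153 with slerp weights a = sin((1−f)δ)/sin δ ≈ 1.394, b = sin(fδ)/sin δ ≈ 0.594.
p = a·p₁ + b·p₂ ≈ (-0.031, -0.174, -0.984); φ = arcsin(p_z) ≈ -79.83°, λ = atan2(p_y, p_x) ≈ -100.27°.

≈ lat 80°S, lon 100°W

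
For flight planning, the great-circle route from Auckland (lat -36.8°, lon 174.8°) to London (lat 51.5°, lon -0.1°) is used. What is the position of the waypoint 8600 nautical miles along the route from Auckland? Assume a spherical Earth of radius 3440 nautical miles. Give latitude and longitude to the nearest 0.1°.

Convert each endpoint to a unit vector on the sphere (x = cos φ cos λ, y = cos φ sin λ, z = sin φ).
The central angle between the endpoints is δ = arccos(p₁·p₂) ≈ 2.877 rad (164.9°). The total great-circle distance is δ·R ≈ 2.877 × 3440 ≈ 9898 nmi, so the target fraction is f = 8600/9898 ≈ 0.869.
Interpolate at f ≈ 0.869 with slerp weights a = sin((1−f)δ)/sin δ ≈ 1.411, b = sin(fδ)/sin δ ≈ 2.292.
p = a·p₁ + b·p₂ ≈ (0.301, 0.100, 0.948); φ = arcsin(p_z) ≈ 71.48°, λ = atan2(p_y, p_x) ≈ 18.34°.

≈ lat 71.5°, lon 18.3°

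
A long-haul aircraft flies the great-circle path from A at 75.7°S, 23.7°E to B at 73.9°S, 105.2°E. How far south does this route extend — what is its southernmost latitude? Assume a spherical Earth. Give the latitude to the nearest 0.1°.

The great circle lies in the plane with unit normal n̂ = (p₁ × p₂)/|p₁ × p₂|.
Here n̂_z ≈ +0.200; the vertex latitude is φ_max = arccos|n̂_z| ≈ 78.4°.
Check via Clairaut: cos φ_max = |cos φ₁| · sin C = cos(75.7°)·sin(125.8°) ≈ 0.200, again giving ≈ 78.4°.

≈ 78.4°S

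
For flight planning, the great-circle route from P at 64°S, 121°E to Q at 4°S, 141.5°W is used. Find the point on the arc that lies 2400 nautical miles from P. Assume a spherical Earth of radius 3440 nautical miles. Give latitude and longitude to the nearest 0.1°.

≈ 46.9°S, 170.5°W

Convert each endpoint to a unit vector on the sphere (x = cos φ cos λ, y = cos φ sin λ, z = sin φ).
The central angle between the endpoints is δ = arccos(p₁·p₂) ≈ 1.565 rad (89.7°). The total great-circle distance is δ·R ≈ 1.565 × 3440 ≈ 5384 nmi, so the target fraction is f = 2400/5384 ≈ 0.446.
Interpolate at f ≈ 0.446 with slerp weights a = sin((1−f)δ)/sin δ ≈ 0.763, b = sin(fδ)/sin δ ≈ 0.642.
p = a·p₁ + b·p₂ ≈ (-0.674, -0.112, -0.730); φ = arcsin(p_z) ≈ -46.92°, λ = atan2(p_y, p_x) ≈ -170.53°.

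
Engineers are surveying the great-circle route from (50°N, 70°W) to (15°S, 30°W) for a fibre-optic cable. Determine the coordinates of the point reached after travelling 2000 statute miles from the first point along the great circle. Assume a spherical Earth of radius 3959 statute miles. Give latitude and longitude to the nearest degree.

Convert each endpoint to a unit vector on the sphere (x = cos φ cos λ, y = cos φ sin λ, z = sin φ).
The central angle between the endpoints is δ = arccos(p₁·p₂) ≈ 1.290 rad (73.9°). The total great-circle distance is δ·R ≈ 1.290 × 3959 ≈ 5106 mi, so the target fraction is f = 2000/5106 ≈ 0.392.
Interpolate at f ≈ 0.392 with slerp weights a = sin((1−f)δ)/sin δ ≈ 0.735, b = sin(fδ)/sin δ ≈ 0.504.
p = a·p₁ + b·p₂ ≈ (0.583, -0.687, 0.433); φ = arcsin(p_z) ≈ 25.66°, λ = atan2(p_y, p_x) ≈ -49.70°.

≈ (26°N, 50°W)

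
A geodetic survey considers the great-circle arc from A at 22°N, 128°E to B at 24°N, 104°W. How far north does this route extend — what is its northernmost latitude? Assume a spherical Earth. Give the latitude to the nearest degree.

≈ 44°N

The great circle lies in the plane with unit normal n̂ = (p₁ × p₂)/|p₁ × p₂|.
Here n̂_z ≈ +0.718; the vertex latitude is φ_max = arccos|n̂_z| ≈ 44.1°.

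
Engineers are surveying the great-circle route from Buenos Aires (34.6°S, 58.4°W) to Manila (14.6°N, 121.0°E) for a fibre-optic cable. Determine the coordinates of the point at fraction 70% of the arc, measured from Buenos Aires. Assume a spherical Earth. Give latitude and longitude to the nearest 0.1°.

Convert each endpoint to a unit vector on the sphere (x = cos φ cos λ, y = cos φ sin λ, z = sin φ).
The central angle between the endpoints is δ = arccos(p₁·p₂) ≈ 2.792 rad (160.0°).
Interpolate at f = 0.70 with slerp weights a = sin((1−f)δ)/sin δ ≈ 2.172, b = sin(fδ)/sin δ ≈ 2.710.
p = a·p₁ + b·p₂ ≈ (-0.414, 0.725, -0.550); φ = arcsin(p_z) ≈ -33.38°, λ = atan2(p_y, p_x) ≈ 119.72°.

≈ 33.4°S, 119.7°E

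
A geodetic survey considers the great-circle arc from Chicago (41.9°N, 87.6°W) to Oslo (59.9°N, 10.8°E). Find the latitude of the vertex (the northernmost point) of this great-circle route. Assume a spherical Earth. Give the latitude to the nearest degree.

≈ 64°N

The great circle lies in the plane with unit normal n̂ = (p₁ × p₂)/|p₁ × p₂|.
Here n̂_z ≈ +0.433; the vertex latitude is φ_max = arccos|n̂_z| ≈ 64.3°.
Check via Clairaut: cos φ_max = |cos φ₁| · sin C = cos(41.9°)·sin(35.6°) ≈ 0.433, again giving ≈ 64.3°.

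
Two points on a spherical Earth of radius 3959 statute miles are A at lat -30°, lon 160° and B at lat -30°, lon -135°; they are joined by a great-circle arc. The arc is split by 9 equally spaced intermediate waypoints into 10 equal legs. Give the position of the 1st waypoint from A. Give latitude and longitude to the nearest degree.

≈ lat -32°, lon 166°

The haversine formula gives a central angle δ ≈ 0.968 rad (55.5°) between the endpoints.
Interpolate at f = 1/10 with slerp weights a = sin((1−f)δ)/sin δ ≈ 0.929, b = sin(fδ)/sin δ ≈ 0.117.
p = a·p₁ + b·p₂ ≈ (-0.828, 0.203, -0.523); φ = arcsin(p_z) ≈ -31.54°, λ = atan2(p_y, p_x) ≈ 166.20°.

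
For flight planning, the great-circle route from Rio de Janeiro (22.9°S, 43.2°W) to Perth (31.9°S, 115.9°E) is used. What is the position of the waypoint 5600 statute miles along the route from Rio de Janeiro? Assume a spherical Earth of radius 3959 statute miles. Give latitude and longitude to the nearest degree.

Write both endpoints as unit vectors p₁, p₂ with components (cos φ cos λ, cos φ sin λ, sin φ).
The central angle between the endpoints is δ = arccos(p₁·p₂) ≈ 2.123 rad (121.7°). The total great-circle distance is δ·R ≈ 2.123 × 3959 ≈ 8407 mi, so the target fraction is f = 5600/8407 ≈ 0.666.
Interpolate at f ≈ 0.666 with slerp weights a = sin((1−f)δ)/sin δ ≈ 0.765, b = sin(fδ)/sin δ ≈ 1.161.
p = a·p₁ + b·p₂ ≈ (0.083, 0.404, -0.911); φ = arcsin(p_z) ≈ -65.64°, λ = atan2(p_y, p_x) ≈ 78.35°.

≈ (66°S, 78°E)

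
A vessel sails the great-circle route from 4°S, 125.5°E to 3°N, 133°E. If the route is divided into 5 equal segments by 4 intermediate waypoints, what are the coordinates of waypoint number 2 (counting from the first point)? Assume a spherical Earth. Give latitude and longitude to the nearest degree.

≈ 1°S, 129°E

Write both endpoints as unit vectors p₁, p₂ with components (cos φ cos λ, cos φ sin λ, sin φ).
The central angle between the endpoints is δ = arccos(p₁·p₂) ≈ 0.179 rad (10.3°).
Interpolate at f = 2/5 with slerp weights a = sin((1−f)δ)/sin δ ≈ 0.602, b = sin(fδ)/sin δ ≈ 0.402.
p = a·p₁ + b·p₂ ≈ (-0.622, 0.782, -0.021); φ = arcsin(p_z) ≈ -1.20°, λ = atan2(p_y, p_x) ≈ 128.50°.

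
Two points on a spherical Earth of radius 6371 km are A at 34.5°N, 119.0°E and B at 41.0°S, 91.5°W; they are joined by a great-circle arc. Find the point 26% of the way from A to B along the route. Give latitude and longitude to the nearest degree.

≈ 12°N, 156°E

From cos δ = sin φ₁ sin φ₂ + cos φ₁ cos φ₂ cos Δλ, the central angle is δ ≈ 2.708 rad (155.2°).
Interpolate at f = 0.26 with slerp weights a = sin((1−f)δ)/sin δ ≈ 2.161, b = sin(fδ)/sin δ ≈ 1.541.
p = a·p₁ + b·p₂ ≈ (-0.894, 0.395, 0.213); φ = arcsin(p_z) ≈ 12.29°, λ = atan2(p_y, p_x) ≈ 156.17°.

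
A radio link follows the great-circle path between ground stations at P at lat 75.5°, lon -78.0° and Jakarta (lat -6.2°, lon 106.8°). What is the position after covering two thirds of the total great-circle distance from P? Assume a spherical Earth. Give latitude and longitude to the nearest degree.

≈ lat 31°, lon 108°

From cos δ = sin φ₁ sin φ₂ + cos φ₁ cos φ₂ cos Δλ, the central angle is δ ≈ 1.931 rad (110.6°).
Interpolate at f = 2/3 with slerp weights a = sin((1−f)δ)/sin δ ≈ 0.641, b = sin(fδ)/sin δ ≈ 1.026.
p = a·p₁ + b·p₂ ≈ (-0.261, 0.819, 0.510); φ = arcsin(p_z) ≈ 30.67°, λ = atan2(p_y, p_x) ≈ 107.70°.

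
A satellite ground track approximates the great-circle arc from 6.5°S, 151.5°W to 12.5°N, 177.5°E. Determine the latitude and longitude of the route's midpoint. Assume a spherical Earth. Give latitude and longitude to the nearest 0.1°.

≈ 3.1°N, 166.9°W

Write both endpoints as unit vectors p₁, p₂ with components (cos φ cos λ, cos φ sin λ, sin φ).
The central angle between the endpoints is δ = arccos(p₁·p₂) ≈ 0.632 rad (36.2°).
Interpolate at f = 1/2 with slerp weights a = sin((1−f)δ)/sin δ ≈ 0.526, b = sin(fδ)/sin δ ≈ 0.526.
p = a·p₁ + b·p₂ ≈ (-0.972, -0.227, 0.054); φ = arcsin(p_z) ≈ 3.11°, λ = atan2(p_y, p_x) ≈ -166.86°.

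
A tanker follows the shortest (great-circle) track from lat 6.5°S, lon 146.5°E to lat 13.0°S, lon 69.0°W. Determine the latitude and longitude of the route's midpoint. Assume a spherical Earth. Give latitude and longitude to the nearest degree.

Write both endpoints as unit vectors p₁, p₂ with components (cos φ cos λ, cos φ sin λ, sin φ).
The central angle between the endpoints is δ = arccos(p₁·p₂) ≈ 2.438 rad (139.7°).
Interpolate at f = 1/2 with slerp weights a = sin((1−f)δ)/sin δ ≈ 1.452, b = sin(fδ)/sin δ ≈ 1.452.
p = a·p₁ + b·p₂ ≈ (-0.696, -0.524, -0.491); φ = arcsin(p_z) ≈ -29.40°, λ = atan2(p_y, p_x) ≈ -143.00°.

≈ lat 29°S, lon 143°W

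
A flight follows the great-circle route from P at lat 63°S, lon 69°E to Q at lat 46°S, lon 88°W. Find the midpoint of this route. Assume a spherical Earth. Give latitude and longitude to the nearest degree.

The haversine formula gives a central angle δ ≈ 1.213 rad (69.5°) between the endpoints.
Interpolate at f = 1/2 with slerp weights a = sin((1−f)δ)/sin δ ≈ 0.608, b = sin(fδ)/sin δ ≈ 0.608.
p = a·p₁ + b·p₂ ≈ (0.114, -0.165, -0.980); φ = arcsin(p_z) ≈ -78.46°, λ = atan2(p_y, p_x) ≈ -55.34°.

≈ lat 78°S, lon 55°W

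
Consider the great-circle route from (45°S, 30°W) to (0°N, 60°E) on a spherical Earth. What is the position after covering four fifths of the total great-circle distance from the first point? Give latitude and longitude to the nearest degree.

≈ (13°S, 47°E)

Write both endpoints as unit vectors p₁, p₂ with components (cos φ cos λ, cos φ sin λ, sin φ).
The central angle between the endpoints is δ = arccos(p₁·p₂) ≈ 1.571 rad (90.0°).
Interpolate at f = 4/5 with slerp weights a = sin((1−f)δ)/sin δ ≈ 0.309, b = sin(fδ)/sin δ ≈ 0.951.
p = a·p₁ + b·p₂ ≈ (0.665, 0.714, -0.219); φ = arcsin(p_z) ≈ -12.62°, λ = atan2(p_y, p_x) ≈ 47.06°.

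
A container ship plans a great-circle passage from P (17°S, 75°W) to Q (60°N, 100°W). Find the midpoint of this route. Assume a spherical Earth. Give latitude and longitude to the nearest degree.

≈ (22°N, 84°W)

Convert each endpoint to a unit vector on the sphere (x = cos φ cos λ, y = cos φ sin λ, z = sin φ).
The central angle between the endpoints is δ = arccos(p₁·p₂) ≈ 1.390 rad (79.6°).
Interpolate at f = 1/2 with slerp weights a = sin((1−f)δ)/sin δ ≈ 0.651, b = sin(fδ)/sin δ ≈ 0.651.
p = a·p₁ + b·p₂ ≈ (0.105, -0.922, 0.373); φ = arcsin(p_z) ≈ 21.93°, λ = atan2(p_y, p_x) ≈ -83.53°.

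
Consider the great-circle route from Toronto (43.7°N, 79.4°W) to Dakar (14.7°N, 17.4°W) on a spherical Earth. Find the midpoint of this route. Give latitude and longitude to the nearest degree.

Write both endpoints as unit vectors p₁, p₂ with components (cos φ cos λ, cos φ sin λ, sin φ).
The central angle between the endpoints is δ = arccos(p₁·p₂) ≈ 1.043 rad (59.8°).
Interpolate at f = 1/2 with slerp weights a = sin((1−f)δ)/sin δ ≈ 0.577, b = sin(fδ)/sin δ ≈ 0.577.
p = a·p₁ + b·p₂ ≈ (0.609, -0.577, 0.545); φ = arcsin(p_z) ≈ 33.01°, λ = atan2(p_y, p_x) ≈ -43.44°.

≈ 33°N, 43°W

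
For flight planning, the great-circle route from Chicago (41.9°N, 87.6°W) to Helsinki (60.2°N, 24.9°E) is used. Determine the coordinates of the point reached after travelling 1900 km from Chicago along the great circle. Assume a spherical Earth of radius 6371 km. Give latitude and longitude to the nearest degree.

≈ (56°N, 72°W)

From cos δ = sin φ₁ sin φ₂ + cos φ₁ cos φ₂ cos Δλ, the central angle is δ ≈ 1.117 rad (64.0°). The total great-circle distance is δ·R ≈ 1.117 × 6371 ≈ 7119 km, so the target fraction is f = 1900/7119 ≈ 0.267.
Interpolate at f ≈ 0.267 with slerp weights a = sin((1−f)δ)/sin δ ≈ 0.813, b = sin(fδ)/sin δ ≈ 0.327.
p = a·p₁ + b·p₂ ≈ (0.173, -0.536, 0.826); φ = arcsin(p_z) ≈ 55.73°, λ = atan2(p_y, p_x) ≈ -72.14°.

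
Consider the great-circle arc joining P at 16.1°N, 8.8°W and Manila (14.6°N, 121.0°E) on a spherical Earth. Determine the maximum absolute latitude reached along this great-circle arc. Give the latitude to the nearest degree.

≈ 33°N

The great circle lies in the plane with unit normal n̂ = (p₁ × p₂)/|p₁ × p₂|.
Here n̂_z ≈ +0.839; the vertex latitude is φ_max = arccos|n̂_z| ≈ 32.9°.
Check via Clairaut: cos φ_max = |cos φ₁| · sin C = cos(16.1°)·sin(60.9°) ≈ 0.839, again giving ≈ 32.9°.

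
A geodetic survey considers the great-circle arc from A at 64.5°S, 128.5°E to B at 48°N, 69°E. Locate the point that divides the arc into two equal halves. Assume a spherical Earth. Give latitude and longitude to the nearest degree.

≈ 9°S, 92°E

From cos δ = sin φ₁ sin φ₂ + cos φ₁ cos φ₂ cos Δλ, the central angle is δ ≈ 2.123 rad (121.6°).
Interpolate at f = 1/2 with slerp weights a = sin((1−f)δ)/sin δ ≈ 1.025, b = sin(fδ)/sin δ ≈ 1.025.
p = a·p₁ + b·p₂ ≈ (-0.029, 0.986, -0.164); φ = arcsin(p_z) ≈ -9.41°, λ = atan2(p_y, p_x) ≈ 91.68°.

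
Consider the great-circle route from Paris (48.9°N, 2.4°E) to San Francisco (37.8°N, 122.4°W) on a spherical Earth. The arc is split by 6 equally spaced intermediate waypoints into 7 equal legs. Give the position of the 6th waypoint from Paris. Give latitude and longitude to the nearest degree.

The haversine formula gives a central angle δ ≈ 1.405 rad (80.5°) between the endpoints.
Interpolate at f = 6/7 with slerp weights a = sin((1−f)δ)/sin δ ≈ 0.202, b = sin(fδ)/sin δ ≈ 0.947.
p = a·p₁ + b·p₂ ≈ (-0.268, -0.626, 0.732); φ = arcsin(p_z) ≈ 47.09°, λ = atan2(p_y, p_x) ≈ -113.18°.

≈ (47°N, 113°W)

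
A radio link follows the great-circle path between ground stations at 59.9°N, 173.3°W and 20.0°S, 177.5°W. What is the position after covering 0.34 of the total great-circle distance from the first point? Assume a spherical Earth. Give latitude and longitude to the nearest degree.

≈ 33°N, 175°W

The haversine formula gives a central angle δ ≈ 1.396 rad (80.0°) between the endpoints.
Interpolate at f = 0.34 with slerp weights a = sin((1−f)δ)/sin δ ≈ 0.809, b = sin(fδ)/sin δ ≈ 0.464.
p = a·p₁ + b·p₂ ≈ (-0.838, -0.066, 0.541); φ = arcsin(p_z) ≈ 32.75°, λ = atan2(p_y, p_x) ≈ -175.48°.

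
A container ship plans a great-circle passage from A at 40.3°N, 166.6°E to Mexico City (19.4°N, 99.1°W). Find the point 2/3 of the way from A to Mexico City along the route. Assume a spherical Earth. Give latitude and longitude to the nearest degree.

≈ 35°N, 124°W

Convert each endpoint to a unit vector on the sphere (x = cos φ cos λ, y = cos φ sin λ, z = sin φ).
The central angle between the endpoints is δ = arccos(p₁·p₂) ≈ 1.409 rad (80.7°).
Interpolate at f = 2/3 with slerp weights a = sin((1−f)δ)/sin δ ≈ 0.459, b = sin(fδ)/sin δ ≈ 0.818.
p = a·p₁ + b·p₂ ≈ (-0.462, -0.681, 0.568); φ = arcsin(p_z) ≈ 34.63°, λ = atan2(p_y, p_x) ≈ -124.18°.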